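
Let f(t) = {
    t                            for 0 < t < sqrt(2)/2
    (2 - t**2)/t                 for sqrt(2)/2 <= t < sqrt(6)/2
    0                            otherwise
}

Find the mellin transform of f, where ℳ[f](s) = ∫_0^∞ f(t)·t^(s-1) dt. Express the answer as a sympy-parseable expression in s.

2**(1/2 - s/2)*(3**(s/2 + 1/2)*(s - 1) + 8*3**(s/2 + 1/2) - 6*s - 18)/(6*(s - 1)*(s + 1))
  Re(s) > -1

invert the shared t-power to get t**2 on [0, sqrt(2)/2); 2 - t**2 on [sqrt(2)/2, sqrt(6)/2)
remove the power substitution first: t on [0, 1/2); 2 - t on [1/2, 3/2)
f breaks at sqrt(2)/2 into 2 integrals to sum
segment [0, sqrt(2)/2) carries t; integrate it
piece [sqrt(2)/2, sqrt(6)/2): integrate (2 - t**2)/t against the kernel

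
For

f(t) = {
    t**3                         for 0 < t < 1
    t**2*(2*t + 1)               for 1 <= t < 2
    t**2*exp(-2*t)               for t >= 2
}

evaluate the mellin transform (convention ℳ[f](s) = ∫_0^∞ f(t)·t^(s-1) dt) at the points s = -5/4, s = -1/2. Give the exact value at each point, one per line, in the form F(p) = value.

remove the shared t-power first: t on [0, 1); 2*t + 1 on [1, 2); exp(-2*t) on [2, ∞)
f breaks at 1, 2 into 3 integrals to sum
[0, 1) adds the kernel integral of t**3
piece [1, 2): integrate t**2*(2*t + 1) against the kernel
piece [2, ∞): integrate t**2*exp(-2*t) against the kernel

F(-5/4) = -40/21 + 2**(1/4)*uppergamma(3/4, 4)/2 + 76*2**(3/4)/21
F(-1/2) = -16/15 + sqrt(2)*sqrt(pi)*erfc(2)/8 + sqrt(2)*exp(-4)/2 + 68*sqrt(2)/15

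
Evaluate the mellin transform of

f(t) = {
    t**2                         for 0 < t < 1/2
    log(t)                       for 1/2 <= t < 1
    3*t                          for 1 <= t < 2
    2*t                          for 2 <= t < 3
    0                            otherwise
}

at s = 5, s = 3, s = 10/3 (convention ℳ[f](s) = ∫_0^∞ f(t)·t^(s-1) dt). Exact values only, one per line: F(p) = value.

the shared t-power comes off first: t on [0, 1/2); log(t)/t on [1/2, 1); 3 on [1, 2); …
along the cuts 1/2, 1, 2, ℳ[f](s) splits into 4 integrals
∫ over [0, 1/2) of t**2·t^(s-1) joins the sum
on [1/2, 1) integrate f = log(t) against the kernel
for t in [1, 2): the term is ∫ 3*t·t^(s-1)
∫ 2*t·t^(s-1) over [2, 3)

F(5) = log(2)/160 + 17010271/67200
F(3) = log(2)/24 + 62869/1440
F(10/3) = -1017/1300 + 219*2**(2/3)/25600 + 3*2**(2/3)*log(2)/160 + 48*2**(1/3)/13 + 486*3**(1/3)/13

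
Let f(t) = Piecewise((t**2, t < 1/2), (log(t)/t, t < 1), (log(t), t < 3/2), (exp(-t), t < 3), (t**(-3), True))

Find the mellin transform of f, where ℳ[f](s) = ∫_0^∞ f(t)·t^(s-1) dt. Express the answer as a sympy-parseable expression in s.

(108*2**s*s**2*(s - 3)*(s + 2)*(s**2 - 2*s + 1)*uppergamma(s, 3/2) - 108*2**s*s**2*(s - 3)*(s + 2)*(s**2 - 2*s + 1)*uppergamma(s, 3) - 108*2**s*s**2*(s - 3)*(s + 2) + 108*2**s*(s - 3)*(s + 2)*(s**2 - 2*s + 1) - 108*3**s*s*(s - 3)*(s + 2)*(s**2 - 2*s + 1)*log(2) + 108*3**s*s*(s - 3)*(s + 2)*(s**2 - 2*s + 1)*log(3) - 108*3**s*(s - 3)*(s + 2)*(s**2 - 2*s + 1) - 4*6**s*s**2*(s + 2)*(s**2 - 2*s + 1) + 216*s**3*(s - 3)*(s + 2)*log(2) - 216*s**2*(s - 3)*(s + 2)*log(2) + 216*s**2*(s - 3)*(s + 2) + 27*s**2*(s - 3)*(s**2 - 2*s + 1))/(108*2**s*s**2*(s - 3)*(s + 2)*(s**2 - 2*s + 1))
  -2 < Re(s) < 3

along the cuts 1/2, 1, 3/2, 3, ℳ[f](s) splits into 5 integrals
on [0, 1/2) integrate f = t**2 against the kernel
the [1/2, 1) slice contributes ∫ log(t)/t·t^(s-1) dt
the [1, 3/2) slice contributes ∫ log(t)·t^(s-1) dt
∫ over [3/2, 3) of exp(-t)·t^(s-1) joins the sum
over [3, ∞), the kernel integral of t**(-3) enters the sum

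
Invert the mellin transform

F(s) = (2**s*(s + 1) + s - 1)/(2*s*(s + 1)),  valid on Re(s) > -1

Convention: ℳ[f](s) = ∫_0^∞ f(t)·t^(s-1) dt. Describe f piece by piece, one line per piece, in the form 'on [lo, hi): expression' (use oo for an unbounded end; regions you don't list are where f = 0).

integrate the 2 segments split at 1, then add the results
∫ t·t^(s-1) over [0, 1)
on [1, 2): add ∫ 1/2·t^(s-1) dt

on [0, 1): t
on [1, 2): 1/2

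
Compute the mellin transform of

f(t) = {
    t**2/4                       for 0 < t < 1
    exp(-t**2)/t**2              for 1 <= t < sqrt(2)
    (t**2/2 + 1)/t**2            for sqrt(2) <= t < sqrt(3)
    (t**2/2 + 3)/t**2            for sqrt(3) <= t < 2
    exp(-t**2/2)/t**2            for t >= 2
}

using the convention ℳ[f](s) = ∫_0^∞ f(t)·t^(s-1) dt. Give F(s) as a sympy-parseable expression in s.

back out the power substitution: t/4 on [0, 1); exp(-t)/t on [1, 2); (t/2 + 1)/t on [2, 3); …
invert the shared t-power to get t**2/4 on [0, 1); exp(-t) on [1, 2); t/2 + 1 on [2, 3); …
the common scale on t comes off first: t**2 on [0, 1/2); exp(-2*t) on [1/2, 1); t + 1 on [1, 3/2); …
summing 5 kernel integrals split by 1, sqrt(2), sqrt(3), 2 yields ℳ[f](s)
piece [0, 1): integrate t**2/4 against the kernel
piece [1, sqrt(2)): integrate exp(-t**2)/t**2 against the kernel
segment sqrt(2) to sqrt(3) holds (t**2/2 + 1)/t**2; add its integral
on [sqrt(3), 2) integrate f = (t**2/2 + 3)/t**2 against the kernel
over [2, ∞), the kernel integral of exp(-t**2/2)/t**2 enters the sum

(3*2**(s/2)*s*(s - 2)*(s + 2)*uppergamma(s/2 - 1, 2) - 12*2**(s/2)*(s - 2)*(s + 2) - 12*2**(s/2)*(s + 2) + 15*2**s*(s - 2)*(s + 2) + 18*2**s*(s + 2) - 8*3**(s/2)*(s - 2)*(s + 2) - 16*3**(s/2)*(s + 2) + 6*s*(s - 2)*(s + 2)*uppergamma(s/2 - 1, 1) - 6*s*(s - 2)*(s + 2)*uppergamma(s/2 - 1, 2) + 3*s*(s - 2))/(12*s*(s - 2)*(s + 2))
  Re(s) > -2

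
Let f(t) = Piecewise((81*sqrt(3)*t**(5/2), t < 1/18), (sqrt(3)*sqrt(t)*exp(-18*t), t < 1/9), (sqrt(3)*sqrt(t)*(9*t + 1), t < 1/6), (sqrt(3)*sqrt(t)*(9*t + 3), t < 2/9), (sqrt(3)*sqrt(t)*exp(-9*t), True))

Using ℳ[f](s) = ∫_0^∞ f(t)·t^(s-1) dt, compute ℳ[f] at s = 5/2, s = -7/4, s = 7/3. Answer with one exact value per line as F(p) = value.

peel off the common scale on t: 9*t**(5/2) on [0, 1/6); sqrt(t)*exp(-6*t) on [1/6, 1/3); sqrt(t)*(3*t + 1) on [1/3, 1/2); …
reversing the shared t-power: 9*t**2 on [0, 1/6); exp(-6*t) on [1/6, 1/3); 3*t + 1 on [1/3, 1/2); …
reversing the common scale on t: t**2 on [0, 1/2); exp(-2*t) on [1/2, 1); t + 1 on [1, 3/2); …
cuts at 1/18, 1/9, 1/6, 2/9: linearity sums the 5 kernel integrals
[0, 1/18) adds the kernel integral of 81*sqrt(3)*t**(5/2)
over [1/18, 1/9), the kernel integral of sqrt(3)*sqrt(t)*exp(-18*t) enters the sum
segment 1/9 to 1/6 holds sqrt(3)*sqrt(t)*(9*t + 1); add its integral
between 1/6 and 2/9 the integrand is sqrt(3)*sqrt(t)*(9*t + 3)·t^(s-1)
on [2/9, ∞) integrate f = sqrt(3)*sqrt(t)*exp(-9*t) against the kernel

F(5/2) = sqrt(3)*(300*E + 4200 + 4403*exp(2))*exp(-2)/349920
F(-7/4) = 3*2**(1/4)*(-234*sqrt(2) - 180*uppergamma(-5/4, 2) + 45*2**(3/4)*uppergamma(-5/4, 2) + 180*uppergamma(-5/4, 1) + 60 + 32*3**(3/4) + 216*2**(3/4))/10
F(7/3) = 2**(1/6)*3**(5/6)*(-144072*3**(5/6) - 55680*2**(5/6) - 22678*uppergamma(17/6, 2) + 1173 + 22678*uppergamma(17/6, 1) + 90712*2**(5/6)*uppergamma(17/6, 2) + 1147008*2**(2/3))/132258096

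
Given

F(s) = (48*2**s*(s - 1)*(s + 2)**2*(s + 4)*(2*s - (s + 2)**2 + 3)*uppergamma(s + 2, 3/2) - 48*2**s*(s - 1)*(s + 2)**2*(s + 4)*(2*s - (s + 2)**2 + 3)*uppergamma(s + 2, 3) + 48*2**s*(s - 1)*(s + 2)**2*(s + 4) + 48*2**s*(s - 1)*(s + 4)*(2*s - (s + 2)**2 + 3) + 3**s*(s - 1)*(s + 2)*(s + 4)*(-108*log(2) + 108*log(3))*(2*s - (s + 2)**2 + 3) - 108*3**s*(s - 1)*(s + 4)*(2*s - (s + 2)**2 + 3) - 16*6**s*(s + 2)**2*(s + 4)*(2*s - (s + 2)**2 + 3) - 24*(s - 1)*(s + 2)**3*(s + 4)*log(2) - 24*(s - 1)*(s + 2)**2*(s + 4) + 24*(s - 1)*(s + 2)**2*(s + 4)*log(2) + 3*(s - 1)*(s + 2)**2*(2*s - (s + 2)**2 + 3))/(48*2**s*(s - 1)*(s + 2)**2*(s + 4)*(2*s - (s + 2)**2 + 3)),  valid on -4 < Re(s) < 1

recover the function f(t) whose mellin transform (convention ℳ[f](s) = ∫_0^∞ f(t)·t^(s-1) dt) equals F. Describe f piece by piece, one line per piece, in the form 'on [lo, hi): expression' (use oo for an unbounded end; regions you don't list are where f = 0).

on [0, 1/2): t**4
on [1/2, 1): t*log(t)
on [1, 3/2): t**2*log(t)
on [3/2, 3): t**2*exp(-t)
on [3, oo): 1/t

the shared t-power comes off first: t**2 on [0, 1/2); log(t)/t on [1/2, 1); log(t) on [1, 3/2); …
integrate the 5 segments split at 1/2, 1, 3/2, 3, then add the results
on [0, 1/2): add ∫ t**4·t^(s-1) dt
the [1/2, 1) slice contributes ∫ t*log(t)·t^(s-1) dt
on [1, 3/2) integrate f = t**2*log(t) against the kernel
piece [3/2, 3): integrate t**2*exp(-t) against the kernel
over [3, ∞), the kernel integral of 1/t enters the sum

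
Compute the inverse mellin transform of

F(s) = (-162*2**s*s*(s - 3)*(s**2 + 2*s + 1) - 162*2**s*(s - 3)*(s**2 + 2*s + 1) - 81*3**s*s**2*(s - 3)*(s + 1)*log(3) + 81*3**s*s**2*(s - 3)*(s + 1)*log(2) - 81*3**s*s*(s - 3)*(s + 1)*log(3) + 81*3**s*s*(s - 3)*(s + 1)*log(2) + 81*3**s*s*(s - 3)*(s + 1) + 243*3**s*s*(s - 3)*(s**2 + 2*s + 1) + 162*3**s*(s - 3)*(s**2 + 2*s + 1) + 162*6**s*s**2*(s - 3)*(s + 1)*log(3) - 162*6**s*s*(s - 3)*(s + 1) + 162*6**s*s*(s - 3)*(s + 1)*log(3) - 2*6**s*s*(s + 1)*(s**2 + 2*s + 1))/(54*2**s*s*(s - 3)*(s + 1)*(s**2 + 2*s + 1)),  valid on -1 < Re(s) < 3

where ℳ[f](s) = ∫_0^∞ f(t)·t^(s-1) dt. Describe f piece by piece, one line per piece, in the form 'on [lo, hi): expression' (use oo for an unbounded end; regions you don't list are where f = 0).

breakpoints 1, 3/2, 3: one integral from each of the 4 segments
over [0, 1), the kernel integral of t enters the sum
over [1, 3/2), the kernel integral of (t + 3) enters the sum
between 3/2 and 3 the integrand is t*log(t)·t^(s-1)
∫ over [3, ∞) of t**(-3)·t^(s-1) joins the sum

on [0, 1): t
on [1, 3/2): t + 3
on [3/2, 3): t*log(t)
on [3, oo): t**(-3)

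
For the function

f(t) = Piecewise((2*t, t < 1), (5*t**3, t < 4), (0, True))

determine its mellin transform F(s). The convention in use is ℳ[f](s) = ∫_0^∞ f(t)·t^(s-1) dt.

(320*2**(2*s)*(s + 1) - 3*s + 1)/((s + 1)*(s + 3))
  Re(s) > -1

decompose at 1; ℳ[f](s) sums the 2 pieces' integrals
on [0, 1): add ∫ 2*t·t^(s-1) dt
[1, 4) adds the kernel integral of 5*t**3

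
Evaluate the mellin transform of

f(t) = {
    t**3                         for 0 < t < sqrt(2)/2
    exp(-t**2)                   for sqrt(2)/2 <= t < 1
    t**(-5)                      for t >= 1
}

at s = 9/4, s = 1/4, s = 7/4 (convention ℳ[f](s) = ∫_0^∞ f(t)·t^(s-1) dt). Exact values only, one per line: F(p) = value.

strip the power substitution: t**(3/2) on [0, 1/2); exp(-t) on [1/2, 1); t**(-5/2) on [1, ∞)
split f at sqrt(2)/2, 1: ℳ[f](s) collects 3 kernel integrals
on [0, sqrt(2)/2): add ∫ t**3·t^(s-1) dt
between sqrt(2)/2 and 1 the integrand is exp(-t**2)·t^(s-1)
for t in [1, ∞): the term is ∫ t**(-5)·t^(s-1)

F(9/4) = -uppergamma(9/8, 1)/2 + 2**(3/8)/42 + uppergamma(9/8, 1/2)/2 + 4/11
F(1/4) = -uppergamma(1/8, 1)/2 + 2**(3/8)/13 + 4/19 + uppergamma(1/8, 1/2)/2
F(7/4) = -uppergamma(7/8, 1)/2 + 2**(5/8)/38 + uppergamma(7/8, 1/2)/2 + 4/13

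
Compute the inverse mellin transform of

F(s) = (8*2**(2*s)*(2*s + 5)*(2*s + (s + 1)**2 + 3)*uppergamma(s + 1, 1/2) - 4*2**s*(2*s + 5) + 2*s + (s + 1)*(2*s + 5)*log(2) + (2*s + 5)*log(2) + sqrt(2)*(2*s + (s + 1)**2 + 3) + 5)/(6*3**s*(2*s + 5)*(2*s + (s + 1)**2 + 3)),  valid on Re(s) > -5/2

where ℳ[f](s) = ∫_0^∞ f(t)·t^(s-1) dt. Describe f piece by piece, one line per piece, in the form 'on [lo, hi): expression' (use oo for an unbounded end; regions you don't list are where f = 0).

on [0, 1/3): 3*sqrt(6)*t**(5/2)/4
on [1/3, 2/3): 3*t**2*log(3*t/2)/2
on [2/3, oo): t*exp(-3*t/4)

strip the shared t-power: 3*sqrt(6)*t**(3/2)/4 on [0, 1/3); 3*t*log(3*t/2)/2 on [1/3, 2/3); exp(-3*t/4) on [2/3, ∞)
remove the common scale on t first: t**(3/2) on [0, 1/2); t*log(t) on [1/2, 1); exp(-t/2) on [1, ∞)
decompose at 1/3, 2/3; ℳ[f](s) sums the 3 pieces' integrals
∫ 3*sqrt(6)*t**(5/2)/4·t^(s-1) over [0, 1/3)
on [1/3, 2/3) integrate f = 3*t**2*log(3*t/2)/2 against the kernel
∫ over [2/3, ∞) of t*exp(-3*t/4)·t^(s-1) joins the sum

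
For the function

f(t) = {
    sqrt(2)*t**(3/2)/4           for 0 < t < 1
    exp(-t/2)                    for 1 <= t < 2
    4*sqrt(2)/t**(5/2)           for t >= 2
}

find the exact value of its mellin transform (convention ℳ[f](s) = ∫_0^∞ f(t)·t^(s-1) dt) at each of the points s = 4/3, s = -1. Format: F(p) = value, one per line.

back out the common scale on t: t**(3/2) on [0, 1/2); exp(-t) on [1/2, 1); t**(-5/2) on [1, ∞)
slice at 1, 2, transform all 3 pieces, and sum them
over [0, 1), the kernel integral of sqrt(2)*t**(3/2)/4 enters the sum
the [1, 2) slice contributes ∫ exp(-t/2)·t^(s-1) dt
[2, ∞) adds the kernel integral of 4*sqrt(2)/t**(5/2)

F(4/3) = -2*2**(1/3)*uppergamma(4/3, 1) + 3*sqrt(2)/34 + 2*2**(1/3)*uppergamma(4/3, 1/2) + 12*2**(1/3)/7
F(-1) = -expint(2, 1)/2 + 1/7 + expint(2, 1/2) + sqrt(2)/2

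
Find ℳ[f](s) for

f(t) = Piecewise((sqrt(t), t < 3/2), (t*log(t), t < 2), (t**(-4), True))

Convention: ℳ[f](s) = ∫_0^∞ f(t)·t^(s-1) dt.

along the cuts 3/2, 2, ℳ[f](s) splits into 3 integrals
∫ sqrt(t)·t^(s-1) over [0, 3/2)
[3/2, 2) adds the kernel integral of t*log(t)
on [2, ∞): add ∫ t**(-4)·t^(s-1) dt

(-32*2**(2*s)*(s - 4)*(2*s + 1) + 3**s*s*(s - 4)*(2*s + 1)*(-24*log(3) + 24*log(2)) + 3**s*(s - 4)*(2*s + 1)*(-24*log(3) + 24*log(2)) + 24*3**s*(s - 4)*(2*s + 1) + 16*3**s*sqrt(6)*(s - 4)*(s**2 + 2*s + 1) + 32*4**s*s*(s - 4)*(2*s + 1)*log(2) + 32*4**s*(s - 4)*(2*s + 1)*log(2) - 4**s*(2*s + 1)*(s**2 + 2*s + 1))/(16*2**s*(s - 4)*(2*s + 1)*(s**2 + 2*s + 1))
  -1/2 < Re(s) < 4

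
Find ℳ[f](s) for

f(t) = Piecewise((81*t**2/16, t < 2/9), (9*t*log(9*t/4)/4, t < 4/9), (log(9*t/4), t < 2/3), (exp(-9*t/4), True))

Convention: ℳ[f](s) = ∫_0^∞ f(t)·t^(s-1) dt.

the common scale on t comes off first: 9*t**2/4 on [0, 1/3); 3*t*log(3*t/2)/2 on [1/3, 2/3); log(3*t/2) on [2/3, 1); …
peel off the common scale on t: t**2 on [0, 1/2); t*log(t) on [1/2, 1); log(t) on [1, 3/2); …
cuts at 2/9, 4/9, 2/3: linearity sums the 4 kernel integrals
over [0, 2/9), the kernel integral of 81*t**2/16 enters the sum
over [2/9, 4/9), the kernel integral of 9*t*log(9*t/4)/4 enters the sum
segment [4/9, 2/3) carries log(9*t/4); integrate it
segment [2/3, ∞) carries exp(-9*t/4); integrate it

2**s*(4*2**s*s**2*(s + 2)*(s**2 + 2*s + 1)*uppergamma(s, 3/2) - 4*2**s*s**2*(s + 2) + 4*2**s*(s + 2)*(s**2 + 2*s + 1) + 3**s*s*(s + 2)*(-4*log(2) + 4*log(3))*(s**2 + 2*s + 1) - 4*3**s*(s + 2)*(s**2 + 2*s + 1) + s**3*(s + 2)*log(4) + s**2*(s + 2)*log(4) + 2*s**2*(s + 2) + s**2*(s**2 + 2*s + 1))/(4*9**s*s**2*(s + 2)*(s**2 + 2*s + 1))
  Re(s) > -2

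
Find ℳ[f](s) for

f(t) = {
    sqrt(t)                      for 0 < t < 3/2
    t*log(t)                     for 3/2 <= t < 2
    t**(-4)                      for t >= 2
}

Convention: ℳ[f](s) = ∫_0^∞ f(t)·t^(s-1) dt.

(-32*2**(2*s)*(s - 4)*(2*s + 1) + 3**s*s*(s - 4)*(2*s + 1)*(-24*log(3) + 24*log(2)) + 3**s*(s - 4)*(2*s + 1)*(-24*log(3) + 24*log(2)) + 24*3**s*(s - 4)*(2*s + 1) + 16*3**s*sqrt(6)*(s - 4)*(s**2 + 2*s + 1) + 32*4**s*s*(s - 4)*(2*s + 1)*log(2) + 32*4**s*(s - 4)*(2*s + 1)*log(2) - 4**s*(2*s + 1)*(s**2 + 2*s + 1))/(16*2**s*(s - 4)*(2*s + 1)*(s**2 + 2*s + 1))
  -1/2 < Re(s) < 4

linearity at 3/2, 2 turns ℳ[f](s) into 3 summed integrals
∫ over [0, 3/2) of sqrt(t)·t^(s-1) joins the sum
segment 3/2 to 2 holds t*log(t); add its integral
∫ t**(-4)·t^(s-1) over [2, ∞)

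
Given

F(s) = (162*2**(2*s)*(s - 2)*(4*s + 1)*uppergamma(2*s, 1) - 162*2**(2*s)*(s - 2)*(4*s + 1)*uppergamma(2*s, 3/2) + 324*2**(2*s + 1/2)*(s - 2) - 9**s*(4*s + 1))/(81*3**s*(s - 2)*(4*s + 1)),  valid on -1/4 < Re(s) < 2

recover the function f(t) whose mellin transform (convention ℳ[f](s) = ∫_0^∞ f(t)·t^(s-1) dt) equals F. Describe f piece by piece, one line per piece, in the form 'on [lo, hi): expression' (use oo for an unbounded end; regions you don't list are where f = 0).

peel off the common scale on t: t**(1/4) on [0, 4); exp(-sqrt(t)/2) on [4, 9); t**(-2) on [9, ∞)
undo the power substitution: sqrt(t) on [0, 2); exp(-t/2) on [2, 3); t**(-4) on [3, ∞)
decompose at 4/3, 3; ℳ[f](s) sums the 3 pieces' integrals
segment [0, 4/3) carries 3**(1/4)*t**(1/4); integrate it
∫ exp(-sqrt(3)*sqrt(t)/2)·t^(s-1) over [4/3, 3)
∫ 1/(9*t**2)·t^(s-1) over [3, ∞)

on [0, 4/3): 3**(1/4)*t**(1/4)
on [4/3, 3): exp(-sqrt(3)*sqrt(t)/2)
on [3, oo): 1/(9*t**2)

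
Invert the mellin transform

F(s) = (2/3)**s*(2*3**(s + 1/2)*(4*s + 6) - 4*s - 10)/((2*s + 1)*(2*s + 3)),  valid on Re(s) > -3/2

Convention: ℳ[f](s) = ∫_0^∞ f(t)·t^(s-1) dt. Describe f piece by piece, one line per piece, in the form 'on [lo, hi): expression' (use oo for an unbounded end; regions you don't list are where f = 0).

on [0, 2/3): 3*sqrt(6)*t**(3/2)/4
on [2/3, 2): sqrt(6)*sqrt(t)

peel off the common scale on t: t**(3/2) on [0, 1); 2*sqrt(t) on [1, 3)
f breaks at 2/3 into 2 integrals to sum
for t in [0, 2/3): the term is ∫ 3*sqrt(6)*t**(3/2)/4·t^(s-1)
between 2/3 and 2 the integrand is sqrt(6)*sqrt(t)·t^(s-1)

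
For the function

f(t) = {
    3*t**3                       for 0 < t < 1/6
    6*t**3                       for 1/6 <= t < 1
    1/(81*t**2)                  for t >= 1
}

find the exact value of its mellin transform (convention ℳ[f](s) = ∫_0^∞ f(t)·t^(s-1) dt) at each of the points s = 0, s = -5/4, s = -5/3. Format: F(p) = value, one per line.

invert the shared t-power to get 3*t on [0, 1/6); 6*t on [1/6, 1); 1/(81*t**4) on [1, ∞)
undo the common scale on t: t on [0, 1/2); 2*t on [1/2, 3); t**(-4) on [3, ∞)
f breaks at 1/6, 1 into 3 integrals to sum
for t in [0, 1/6): the term is ∫ 3*t**3·t^(s-1)
for t in [1/6, 1): the term is ∫ 6*t**3·t^(s-1)
piece [1, ∞): integrate 1/(81*t**2) against the kernel

F(0) = 1297/648
F(-5/4) = 25300/7371 - 6**(1/4)/21
F(-5/3) = 2675/594 - 6**(2/3)/16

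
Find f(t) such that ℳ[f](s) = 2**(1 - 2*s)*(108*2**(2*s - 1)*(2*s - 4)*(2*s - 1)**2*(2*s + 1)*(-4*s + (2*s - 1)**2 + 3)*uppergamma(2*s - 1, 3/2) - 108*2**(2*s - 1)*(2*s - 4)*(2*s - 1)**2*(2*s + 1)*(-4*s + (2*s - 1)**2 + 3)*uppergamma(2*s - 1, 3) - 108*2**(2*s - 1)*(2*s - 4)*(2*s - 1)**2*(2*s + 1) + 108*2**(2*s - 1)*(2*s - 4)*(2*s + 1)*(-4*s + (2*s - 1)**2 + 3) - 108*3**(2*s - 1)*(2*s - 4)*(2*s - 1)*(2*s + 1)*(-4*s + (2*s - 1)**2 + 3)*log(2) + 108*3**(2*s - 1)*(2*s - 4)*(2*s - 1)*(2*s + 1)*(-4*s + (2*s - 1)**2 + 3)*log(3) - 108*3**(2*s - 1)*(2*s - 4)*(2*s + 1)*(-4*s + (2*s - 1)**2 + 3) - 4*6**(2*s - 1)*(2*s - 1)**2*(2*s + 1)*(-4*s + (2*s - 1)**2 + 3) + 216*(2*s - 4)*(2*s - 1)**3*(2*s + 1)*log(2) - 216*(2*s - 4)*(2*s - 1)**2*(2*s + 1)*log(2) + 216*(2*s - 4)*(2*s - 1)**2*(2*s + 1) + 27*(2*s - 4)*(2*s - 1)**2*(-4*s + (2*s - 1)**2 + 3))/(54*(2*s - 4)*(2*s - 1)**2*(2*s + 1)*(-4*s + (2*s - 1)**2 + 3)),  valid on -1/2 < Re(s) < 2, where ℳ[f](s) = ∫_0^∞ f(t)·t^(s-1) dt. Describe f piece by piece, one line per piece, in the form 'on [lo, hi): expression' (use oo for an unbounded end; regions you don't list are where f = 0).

on [0, 1/4): sqrt(t)
on [1/4, 1): log(sqrt(t))/t
on [1, 9/4): log(sqrt(t))/sqrt(t)
on [9/4, 9): exp(-sqrt(t))/sqrt(t)
on [9, oo): t**(-2)

the power substitution comes off first: t on [0, 1/2); log(t)/t**2 on [1/2, 1); log(t)/t on [1, 3/2); …
remove the shared t-power first: t**2 on [0, 1/2); log(t)/t on [1/2, 1); log(t) on [1, 3/2); …
slice at 1/4, 1, 9/4, 9, transform all 5 pieces, and sum them
[0, 1/4) adds the kernel integral of sqrt(t)
segment [1/4, 1) carries log(sqrt(t))/t; integrate it
segment 1 to 9/4 holds log(sqrt(t))/sqrt(t); add its integral
segment 9/4 to 9 holds exp(-sqrt(t))/sqrt(t); add its integral
on [9, ∞): add ∫ t**(-2)·t^(s-1) dt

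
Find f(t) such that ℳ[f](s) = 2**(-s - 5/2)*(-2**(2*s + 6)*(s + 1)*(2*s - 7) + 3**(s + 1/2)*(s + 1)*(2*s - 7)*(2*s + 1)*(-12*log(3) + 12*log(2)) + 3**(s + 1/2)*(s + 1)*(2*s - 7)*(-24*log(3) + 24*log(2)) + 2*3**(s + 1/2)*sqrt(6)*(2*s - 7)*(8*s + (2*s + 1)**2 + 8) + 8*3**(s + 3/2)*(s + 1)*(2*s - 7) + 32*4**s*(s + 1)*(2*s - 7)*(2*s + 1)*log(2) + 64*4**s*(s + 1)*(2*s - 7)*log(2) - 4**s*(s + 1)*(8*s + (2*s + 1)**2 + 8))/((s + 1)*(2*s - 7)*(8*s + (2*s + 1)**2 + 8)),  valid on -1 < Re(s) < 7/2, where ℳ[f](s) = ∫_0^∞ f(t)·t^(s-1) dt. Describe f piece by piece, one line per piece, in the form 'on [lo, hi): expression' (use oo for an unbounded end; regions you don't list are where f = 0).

remove the shared t-power first: sqrt(t) on [0, 3/2); t*log(t) on [3/2, 2); t**(-4) on [2, ∞)
treat the 3 regions marked off by 3/2, 2 separately and sum
for t in [0, 3/2): the term is ∫ t·t^(s-1)
on [3/2, 2) integrate f = t**(3/2)*log(t) against the kernel
on [2, ∞) integrate f = t**(-7/2) against the kernel

on [0, 3/2): t
on [3/2, 2): t**(3/2)*log(t)
on [2, oo): t**(-7/2)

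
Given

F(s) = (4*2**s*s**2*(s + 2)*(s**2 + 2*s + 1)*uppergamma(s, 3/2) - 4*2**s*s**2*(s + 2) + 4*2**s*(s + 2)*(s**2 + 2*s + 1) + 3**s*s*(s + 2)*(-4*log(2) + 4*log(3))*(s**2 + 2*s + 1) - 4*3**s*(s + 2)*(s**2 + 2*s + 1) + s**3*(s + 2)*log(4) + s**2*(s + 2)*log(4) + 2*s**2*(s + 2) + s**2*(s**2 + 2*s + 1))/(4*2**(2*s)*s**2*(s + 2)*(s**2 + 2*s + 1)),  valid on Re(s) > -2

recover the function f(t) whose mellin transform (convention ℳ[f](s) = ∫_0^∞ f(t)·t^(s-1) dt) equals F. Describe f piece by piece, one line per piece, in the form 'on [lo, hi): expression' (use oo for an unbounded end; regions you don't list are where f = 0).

peel off the common scale on t: t**2 on [0, 1/2); t*log(t) on [1/2, 1); log(t) on [1, 3/2); …
f breaks at 1/4, 1/2, 3/4 into 4 integrals to sum
piece [0, 1/4): integrate 4*t**2 against the kernel
∫ 2*t*log(2*t)·t^(s-1) over [1/4, 1/2)
on [1/2, 3/4): add ∫ log(2*t)·t^(s-1) dt
segment [3/4, ∞) carries exp(-2*t); integrate it

on [0, 1/4): 4*t**2
on [1/4, 1/2): 2*t*log(2*t)
on [1/2, 3/4): log(2*t)
on [3/4, oo): exp(-2*t)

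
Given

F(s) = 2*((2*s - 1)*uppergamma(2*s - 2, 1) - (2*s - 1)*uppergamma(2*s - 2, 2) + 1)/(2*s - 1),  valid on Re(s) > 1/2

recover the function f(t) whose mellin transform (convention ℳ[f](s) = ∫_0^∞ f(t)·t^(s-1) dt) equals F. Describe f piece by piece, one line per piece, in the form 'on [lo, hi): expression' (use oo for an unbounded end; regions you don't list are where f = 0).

on [0, 1): 1/sqrt(t)
on [1, 4): exp(-sqrt(t))/t

peel off the shared t-power: sqrt(t) on [0, 1); exp(-sqrt(t)) on [1, 4)
the power substitution comes off first: t on [0, 1); exp(-t) on [1, 2)
the 2 pieces separated at 1 each add one integral
∫ 1/sqrt(t)·t^(s-1) over [0, 1)
over [1, 4), the kernel integral of exp(-sqrt(t))/t enters the sum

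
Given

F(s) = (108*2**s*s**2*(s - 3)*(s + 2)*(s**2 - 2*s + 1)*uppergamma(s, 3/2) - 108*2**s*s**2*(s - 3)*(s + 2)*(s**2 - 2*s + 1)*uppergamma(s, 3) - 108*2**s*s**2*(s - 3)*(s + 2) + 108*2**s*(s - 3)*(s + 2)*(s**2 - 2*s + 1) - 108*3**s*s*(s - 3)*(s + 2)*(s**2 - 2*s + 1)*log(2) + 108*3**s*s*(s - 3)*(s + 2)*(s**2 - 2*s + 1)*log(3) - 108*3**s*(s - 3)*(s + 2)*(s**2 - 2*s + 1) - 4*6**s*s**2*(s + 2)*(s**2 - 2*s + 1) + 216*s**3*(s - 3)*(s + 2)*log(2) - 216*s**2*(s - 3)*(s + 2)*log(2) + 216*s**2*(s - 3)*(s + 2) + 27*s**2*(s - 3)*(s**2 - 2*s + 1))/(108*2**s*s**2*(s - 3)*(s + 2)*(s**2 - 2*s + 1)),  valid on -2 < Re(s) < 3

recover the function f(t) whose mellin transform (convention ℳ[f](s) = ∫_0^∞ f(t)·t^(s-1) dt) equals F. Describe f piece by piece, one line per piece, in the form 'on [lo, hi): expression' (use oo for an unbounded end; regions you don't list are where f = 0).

split f at 1/2, 1, 3/2, 3: ℳ[f](s) collects 5 kernel integrals
∫ t**2·t^(s-1) over [0, 1/2)
∫ log(t)/t·t^(s-1) over [1/2, 1)
between 1 and 3/2 the integrand is log(t)·t^(s-1)
for t in [3/2, 3): the term is ∫ exp(-t)·t^(s-1)
for t in [3, ∞): the term is ∫ t**(-3)·t^(s-1)

on [0, 1/2): t**2
on [1/2, 1): log(t)/t
on [1, 3/2): log(t)
on [3/2, 3): exp(-t)
on [3, oo): t**(-3)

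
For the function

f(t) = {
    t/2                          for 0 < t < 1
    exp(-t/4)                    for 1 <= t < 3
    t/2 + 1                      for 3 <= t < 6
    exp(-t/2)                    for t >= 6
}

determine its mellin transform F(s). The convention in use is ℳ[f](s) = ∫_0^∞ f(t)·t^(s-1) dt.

(2*2**s*s*(s + 1)*uppergamma(s, 3) - 5*3**s*s - 2*3**s + 2*4**s*s*(s + 1)*uppergamma(s, 1/4) - 2*4**s*s*(s + 1)*uppergamma(s, 3/4) + 8*6**s*s + 2*6**s + s)/(2*s*(s + 1))
  Re(s) > -1

strip the common scale on t: t on [0, 1/2); exp(-t/2) on [1/2, 3/2); t + 1 on [3/2, 3); …
the 4 pieces separated at 1, 3, 6 each add one integral
piece [0, 1): integrate t/2 against the kernel
segment 1 to 3 holds exp(-t/4); add its integral
segment [3, 6) carries (t/2 + 1); integrate it
between 6 and ∞ the integrand is exp(-t/2)·t^(s-1)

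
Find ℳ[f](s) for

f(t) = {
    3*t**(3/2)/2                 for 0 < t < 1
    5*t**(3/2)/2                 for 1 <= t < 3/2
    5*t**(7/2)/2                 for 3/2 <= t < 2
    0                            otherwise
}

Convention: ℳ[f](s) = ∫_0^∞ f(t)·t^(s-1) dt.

(5*2**(s + 7/2)*(2*s + 3) + 5*(3/2)**(s + 3/2)*(2*s + 7) - 5*(3/2)**(s + 7/2)*(2*s + 3) - 4*s - 14)/((2*s + 3)*(2*s + 7))
  Re(s) > -3/2

split f at 1, 3/2: ℳ[f](s) collects 3 kernel integrals
on [0, 1): add ∫ 3*t**(3/2)/2·t^(s-1) dt
∫ 5*t**(3/2)/2·t^(s-1) over [1, 3/2)
on [3/2, 2) integrate f = 5*t**(7/2)/2 against the kernel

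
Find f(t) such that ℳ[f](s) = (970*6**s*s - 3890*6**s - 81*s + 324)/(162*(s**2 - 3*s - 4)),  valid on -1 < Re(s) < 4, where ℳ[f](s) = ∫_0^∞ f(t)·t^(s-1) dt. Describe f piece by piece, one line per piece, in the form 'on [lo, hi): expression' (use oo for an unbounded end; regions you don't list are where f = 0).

on [0, 1): t/2
on [1, 6): t
on [6, oo): 16/t**4

invert the common scale on t to get t on [0, 1/2); 2*t on [1/2, 3); t**(-4) on [3, ∞)
summing 3 kernel integrals split by 1, 6 yields ℳ[f](s)
over [0, 1), the kernel integral of t/2 enters the sum
[1, 6) adds the kernel integral of t
segment [6, ∞) carries 16/t**4; integrate it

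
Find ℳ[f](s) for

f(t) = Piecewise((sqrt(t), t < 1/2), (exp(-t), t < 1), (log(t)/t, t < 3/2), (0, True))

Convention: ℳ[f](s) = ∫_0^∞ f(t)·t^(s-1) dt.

(3*2**s*(2*s + 1)*(s**2 - 2*s + 1)*uppergamma(s, 1/2) - 3*2**s*(2*s + 1)*(s**2 - 2*s + 1)*uppergamma(s, 1) + 3*2**s*(2*s + 1) + 3**s*s*(2*s + 1)*(-2*log(2) + 2*log(3)) - 2*3**s*(2*s + 1) + 3**s*(2*s + 1)*(-2*log(3) + 2*log(2)) + 3*sqrt(2)*(s**2 - 2*s + 1))/(3*2**s*(2*s + 1)*(s**2 - 2*s + 1))
  Re(s) > -1/2

summing 3 kernel integrals split by 1/2, 1 yields ℳ[f](s)
on [0, 1/2): add ∫ sqrt(t)·t^(s-1) dt
piece [1/2, 1): integrate exp(-t) against the kernel
segment [1, 3/2) carries log(t)/t; integrate it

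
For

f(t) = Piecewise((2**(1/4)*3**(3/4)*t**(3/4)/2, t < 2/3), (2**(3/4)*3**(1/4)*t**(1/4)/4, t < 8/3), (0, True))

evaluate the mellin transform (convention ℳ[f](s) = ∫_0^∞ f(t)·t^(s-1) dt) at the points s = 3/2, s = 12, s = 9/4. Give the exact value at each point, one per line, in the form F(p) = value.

reversing the common scale on t: t**(3/4) on [0, 1); t**(1/4)/2 on [1, 4)
strip the power substitution: t**(3/2) on [0, 1); sqrt(t)/2 on [1, 2)
strip the shared t-power: t on [0, 1); 1/2 on [1, 2)
integrate the 2 segments split at 2/3, then add the results
on [0, 2/3) integrate f = 2**(1/4)*3**(3/4)*t**(3/4)/2 against the kernel
segment 2/3 to 8/3 holds 2**(3/4)*3**(1/4)*t**(1/4)/4; add its integral

F(3/2) = 20*sqrt(6)/567 + 64*sqrt(3)/63
F(12) = 385024/1328071059 + 137438953472*sqrt(2)/26040609
F(9/4) = 392*2**(1/4)*3**(3/4)/405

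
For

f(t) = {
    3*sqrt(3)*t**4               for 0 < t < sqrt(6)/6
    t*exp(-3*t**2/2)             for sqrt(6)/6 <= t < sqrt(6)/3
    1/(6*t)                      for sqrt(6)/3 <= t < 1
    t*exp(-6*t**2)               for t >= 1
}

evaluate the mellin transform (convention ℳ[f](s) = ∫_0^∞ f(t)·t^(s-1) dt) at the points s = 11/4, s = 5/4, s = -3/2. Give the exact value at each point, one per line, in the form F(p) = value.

F(11/4) = -2**(7/8)*3**(1/8)*uppergamma(15/8, 1)/9 - 2*2**(7/8)*3**(1/8)/63 + 6**(1/8)*uppergamma(15/8, 6)/72 + 2**(5/8)*3**(1/8)/972 + 2/21 + 2**(7/8)*3**(1/8)*uppergamma(15/8, 1/4)/9
F(5/4) = -2*2**(1/8)*3**(7/8)/9 - 2**(1/8)*3**(7/8)*uppergamma(9/8, 1)/9 + 6**(7/8)*uppergamma(9/8, 6)/72 + 2**(3/8)*3**(7/8)/378 + 2**(1/8)*3**(7/8)*uppergamma(9/8, 1/4)/9 + 2/3
F(-3/2) = -2**(3/4)*3**(1/4)*uppergamma(-1/4, 1)/4 - 1/15 + 6**(1/4)*uppergamma(-1/4, 6)/2 + 3*2**(3/4)*3**(1/4)/20 + 2**(3/4)*3**(1/4)*uppergamma(-1/4, 1/4)/4

undo the shared t-power: 3*sqrt(3)*t**3 on [0, sqrt(6)/6); exp(-3*t**2/2) on [sqrt(6)/6, sqrt(6)/3); 1/(6*t**2) on [sqrt(6)/3, 1); …
reversing the power substitution: 3*sqrt(3)*t**(3/2) on [0, 1/6); exp(-3*t/2) on [1/6, 2/3); 1/(6*t) on [2/3, 1); …
peel off the common scale on t: t**(3/2) on [0, 1/2); exp(-t/2) on [1/2, 2); 1/(2*t) on [2, 3); …
summing 4 kernel integrals split by sqrt(6)/6, sqrt(6)/3, 1 yields ℳ[f](s)
over [0, sqrt(6)/6), the kernel integral of 3*sqrt(3)*t**4 enters the sum
on [sqrt(6)/6, sqrt(6)/3): add ∫ t*exp(-3*t**2/2)·t^(s-1) dt
the [sqrt(6)/3, 1) slice contributes ∫ 1/(6*t)·t^(s-1) dt
piece [1, ∞): integrate t*exp(-6*t**2) against the kernel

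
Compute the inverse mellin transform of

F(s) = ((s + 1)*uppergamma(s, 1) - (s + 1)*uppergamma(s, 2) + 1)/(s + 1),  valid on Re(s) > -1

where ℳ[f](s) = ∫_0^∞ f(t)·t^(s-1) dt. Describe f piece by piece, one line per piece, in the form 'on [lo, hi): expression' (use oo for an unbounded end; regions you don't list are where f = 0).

on [0, 1): t
on [1, 2): exp(-t)

linearity at 1 turns ℳ[f](s) into 2 summed integrals
on [0, 1) integrate f = t against the kernel
segment 1 to 2 holds exp(-t); add its integral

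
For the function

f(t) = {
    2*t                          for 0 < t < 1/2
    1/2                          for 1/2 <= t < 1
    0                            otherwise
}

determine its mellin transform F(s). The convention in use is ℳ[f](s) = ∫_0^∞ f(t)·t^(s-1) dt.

back out the common scale on t: t on [0, 1); 1/2 on [1, 2)
the 2 pieces separated at 1/2 each add one integral
on [0, 1/2) integrate f = 2*t against the kernel
between 1/2 and 1 the integrand is 1/2·t^(s-1)

(2**s*(s + 1) + s - 1)/(2*2**s*s*(s + 1))
  Re(s) > -1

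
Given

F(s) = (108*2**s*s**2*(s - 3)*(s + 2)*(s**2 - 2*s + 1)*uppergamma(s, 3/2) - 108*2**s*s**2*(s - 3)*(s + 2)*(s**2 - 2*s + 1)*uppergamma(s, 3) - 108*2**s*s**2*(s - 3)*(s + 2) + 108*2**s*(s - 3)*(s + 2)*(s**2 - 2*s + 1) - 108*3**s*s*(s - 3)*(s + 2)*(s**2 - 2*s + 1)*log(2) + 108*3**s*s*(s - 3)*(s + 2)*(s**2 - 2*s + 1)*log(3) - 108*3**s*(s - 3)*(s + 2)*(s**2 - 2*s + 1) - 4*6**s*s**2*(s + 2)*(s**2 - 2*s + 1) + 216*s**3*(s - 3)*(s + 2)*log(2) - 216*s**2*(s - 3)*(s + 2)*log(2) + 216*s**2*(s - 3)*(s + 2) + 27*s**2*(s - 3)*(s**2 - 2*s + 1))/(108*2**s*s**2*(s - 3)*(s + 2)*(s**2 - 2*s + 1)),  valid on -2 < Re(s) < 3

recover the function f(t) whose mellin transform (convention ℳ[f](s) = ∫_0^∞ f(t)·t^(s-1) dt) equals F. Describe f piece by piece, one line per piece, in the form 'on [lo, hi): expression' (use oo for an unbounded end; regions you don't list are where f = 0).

the 5 pieces separated at 1/2, 1, 3/2, 3 each add one integral
segment [0, 1/2) carries t**2; integrate it
for t in [1/2, 1): the term is ∫ log(t)/t·t^(s-1)
between 1 and 3/2 the integrand is log(t)·t^(s-1)
segment [3/2, 3) carries exp(-t); integrate it
∫ t**(-3)·t^(s-1) over [3, ∞)

on [0, 1/2): t**2
on [1/2, 1): log(t)/t
on [1, 3/2): log(t)
on [3/2, 3): exp(-t)
on [3, oo): t**(-3)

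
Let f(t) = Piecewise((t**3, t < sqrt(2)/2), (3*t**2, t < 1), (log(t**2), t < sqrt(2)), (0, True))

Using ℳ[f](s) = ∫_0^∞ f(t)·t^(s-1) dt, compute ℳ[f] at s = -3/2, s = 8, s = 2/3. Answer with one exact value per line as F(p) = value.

back out the power substitution: t**(3/2) on [0, 1/2); 3*t on [1/2, 1); log(t) on [1, 2)
summing 3 kernel integrals split by sqrt(2)/2, 1 yields ℳ[f](s)
segment [0, sqrt(2)/2) carries t**3; integrate it
[sqrt(2)/2, 1) adds the kernel integral of 3*t**2
∫ log(t**2)·t^(s-1) over [1, sqrt(2))

F(-3/2) = -3*2**(3/4) - 2**(1/4)*log(2)/3 - 2**(1/4)/9 + 62/9
F(8) = -57/320 + sqrt(2)/704 + log(4)
F(2/3) = -9*2**(1/3)/2 - 9*2**(2/3)/32 + 3*2**(1/6)/44 + 3*2**(1/3)*log(2)/2 + 45/8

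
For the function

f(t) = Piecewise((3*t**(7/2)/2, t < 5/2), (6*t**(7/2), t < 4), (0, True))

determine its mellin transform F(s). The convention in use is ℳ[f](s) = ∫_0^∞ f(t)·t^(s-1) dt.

3*(4*4**(s + 7/2) - 3*(5/2)**(s + 7/2))/(2*s + 7)
  Re(s) > -7/2

summing 2 kernel integrals split by 5/2 yields ℳ[f](s)
on [0, 5/2): add ∫ 3*t**(7/2)/2·t^(s-1) dt
segment [5/2, 4) carries 6*t**(7/2); integrate it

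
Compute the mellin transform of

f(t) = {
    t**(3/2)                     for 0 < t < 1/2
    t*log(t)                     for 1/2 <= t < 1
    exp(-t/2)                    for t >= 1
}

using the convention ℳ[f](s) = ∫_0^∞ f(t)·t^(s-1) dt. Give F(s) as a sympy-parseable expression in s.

slice at 1/2, 1, transform all 3 pieces, and sum them
segment [0, 1/2) carries t**(3/2); integrate it
segment [1/2, 1) carries t*log(t); integrate it
between 1 and ∞ the integrand is exp(-t/2)·t^(s-1)

(2*2**(2*s)*(2*s + 3)*(s**2 + 2*s + 1)*uppergamma(s, 1/2) - 2*2**s*(2*s + 3) + s*(2*s + 3)*log(2) + 2*s + (2*s + 3)*log(2) + sqrt(2)*(s**2 + 2*s + 1) + 3)/(2*2**s*(2*s + 3)*(s**2 + 2*s + 1))
  Re(s) > -3/2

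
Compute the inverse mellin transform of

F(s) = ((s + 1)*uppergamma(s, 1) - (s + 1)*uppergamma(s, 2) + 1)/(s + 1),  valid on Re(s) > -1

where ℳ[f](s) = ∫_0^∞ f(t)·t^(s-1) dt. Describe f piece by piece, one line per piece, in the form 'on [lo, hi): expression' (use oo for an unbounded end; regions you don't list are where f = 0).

on [0, 1): t
on [1, 2): exp(-t)

slice at 1, transform all 2 pieces, and sum them
[0, 1) adds the kernel integral of t
piece [1, 2): integrate exp(-t) against the kernel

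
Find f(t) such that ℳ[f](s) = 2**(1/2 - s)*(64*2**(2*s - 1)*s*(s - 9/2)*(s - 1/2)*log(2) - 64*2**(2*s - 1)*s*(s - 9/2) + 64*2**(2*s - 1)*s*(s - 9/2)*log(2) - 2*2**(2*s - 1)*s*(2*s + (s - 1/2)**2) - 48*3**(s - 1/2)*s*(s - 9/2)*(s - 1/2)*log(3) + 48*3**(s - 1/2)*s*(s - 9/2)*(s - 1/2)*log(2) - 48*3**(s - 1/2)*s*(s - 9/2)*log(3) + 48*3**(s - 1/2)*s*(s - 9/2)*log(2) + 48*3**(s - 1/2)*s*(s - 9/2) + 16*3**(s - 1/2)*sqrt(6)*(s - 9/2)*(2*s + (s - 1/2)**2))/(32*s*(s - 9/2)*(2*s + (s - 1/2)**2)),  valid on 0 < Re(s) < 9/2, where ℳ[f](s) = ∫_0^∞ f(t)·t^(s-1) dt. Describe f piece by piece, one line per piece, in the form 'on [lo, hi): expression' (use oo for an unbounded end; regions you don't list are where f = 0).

on [0, 3/2): 1
on [3/2, 2): sqrt(t)*log(t)
on [2, oo): t**(-9/2)

the shared t-power comes off first: 1/sqrt(t) on [0, 3/2); log(t) on [3/2, 2); t**(-5) on [2, ∞)
peel off the shared t-power: sqrt(t) on [0, 3/2); t*log(t) on [3/2, 2); t**(-4) on [2, ∞)
decompose at 3/2, 2; ℳ[f](s) sums the 3 pieces' integrals
on [0, 3/2) integrate f = 1 against the kernel
∫ sqrt(t)*log(t)·t^(s-1) over [3/2, 2)
∫ over [2, ∞) of t**(-9/2)·t^(s-1) joins the sum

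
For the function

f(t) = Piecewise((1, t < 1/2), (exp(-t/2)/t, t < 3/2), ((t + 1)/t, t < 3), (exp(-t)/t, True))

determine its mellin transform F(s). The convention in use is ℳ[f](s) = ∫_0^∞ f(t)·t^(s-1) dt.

(3*2**(2*s)*s*(s - 1)*uppergamma(s - 1, 1/4) - 3*2**(2*s)*s*(s - 1)*uppergamma(s - 1, 3/4) + 6*2**s*s*(s - 1)*uppergamma(s - 1, 3) + 10*3**s*(1 - s) - 4*3**s + 8*6**s*(s - 1) + 2*6**s + 6*s - 6)/(6*2**s*s*(s - 1))
  Re(s) > 0

peel off the shared t-power: t on [0, 1/2); exp(-t/2) on [1/2, 3/2); t + 1 on [3/2, 3); …
the 4 pieces separated at 1/2, 3/2, 3 each add one integral
[0, 1/2) adds the kernel integral of 1
piece [1/2, 3/2): integrate exp(-t/2)/t against the kernel
∫ over [3/2, 3) of (t + 1)/t·t^(s-1) joins the sum
piece [3, ∞): integrate exp(-t)/t against the kernel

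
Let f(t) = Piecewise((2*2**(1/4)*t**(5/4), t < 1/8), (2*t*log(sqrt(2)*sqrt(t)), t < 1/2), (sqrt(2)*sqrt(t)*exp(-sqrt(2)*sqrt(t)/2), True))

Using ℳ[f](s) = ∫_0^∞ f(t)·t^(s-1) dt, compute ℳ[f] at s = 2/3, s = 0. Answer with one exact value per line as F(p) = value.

undo the common scale on t: t**(5/4) on [0, 1/4); t*log(sqrt(t)) on [1/4, 1); sqrt(t)*exp(-sqrt(t)/2) on [1, ∞)
undo the shared t-power: t**(3/4) on [0, 1/4); sqrt(t)*log(sqrt(t)) on [1/4, 1); exp(-sqrt(t)/2) on [1, ∞)
remove the power substitution first: t**(3/2) on [0, 1/2); t*log(t) on [1/2, 1); exp(-t/2) on [1, ∞)
treat the 3 regions marked off by 1/8, 1/2 separately and sum
∫ over [0, 1/8) of 2*2**(1/4)*t**(5/4)·t^(s-1) joins the sum
between 1/8 and 1/2 the integrand is 2*t*log(sqrt(2)*sqrt(t))·t^(s-1)
segment [1/2, ∞) carries sqrt(2)*sqrt(t)*exp(-sqrt(2)*sqrt(t)/2); integrate it

F(2/3) = -9*2**(1/3)/100 + 9/800 + 3*sqrt(2)/184 + 3*log(2)/80 + 4*2**(2/3)*uppergamma(7/3, 1/2)
F(0) = -3/8 + sqrt(2)/10 + log(2)/4 + 4*exp(-1/2)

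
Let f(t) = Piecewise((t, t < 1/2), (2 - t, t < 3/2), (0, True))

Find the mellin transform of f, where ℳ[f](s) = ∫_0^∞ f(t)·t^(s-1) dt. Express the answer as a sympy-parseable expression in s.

split f at 1/2: ℳ[f](s) collects 2 kernel integrals
for t in [0, 1/2): the term is ∫ t·t^(s-1)
∫ (2 - t)·t^(s-1) over [1/2, 3/2)

(3**s*s + 4*3**s - 2*s - 4)/(2*2**s*s*(s + 1))
  Re(s) > -1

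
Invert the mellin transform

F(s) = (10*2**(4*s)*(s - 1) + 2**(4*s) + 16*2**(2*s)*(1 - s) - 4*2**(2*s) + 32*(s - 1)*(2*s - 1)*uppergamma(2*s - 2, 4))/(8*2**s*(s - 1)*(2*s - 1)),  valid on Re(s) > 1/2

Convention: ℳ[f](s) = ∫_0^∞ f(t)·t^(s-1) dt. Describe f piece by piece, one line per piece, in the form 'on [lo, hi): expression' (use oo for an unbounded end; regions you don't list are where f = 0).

back out the shared t-power: sqrt(2)*sqrt(t)/2 on [0, 2); sqrt(2)*sqrt(t) + 1 on [2, 8); exp(-sqrt(2)*sqrt(t)) on [8, ∞)
the common scale on t comes off first: sqrt(t) on [0, 1); 2*sqrt(t) + 1 on [1, 4); exp(-2*sqrt(t)) on [4, ∞)
reversing the power substitution: t on [0, 1); 2*t + 1 on [1, 2); exp(-2*t) on [2, ∞)
integrate the 3 segments split at 2, 8, then add the results
∫ over [0, 2) of sqrt(2)/(2*sqrt(t))·t^(s-1) joins the sum
∫ over [2, 8) of (sqrt(2)*sqrt(t) + 1)/t·t^(s-1) joins the sum
piece [8, ∞): integrate exp(-sqrt(2)*sqrt(t))/t against the kernel

on [0, 2): sqrt(2)/(2*sqrt(t))
on [2, 8): (sqrt(2)*sqrt(t) + 1)/t
on [8, oo): exp(-sqrt(2)*sqrt(t))/t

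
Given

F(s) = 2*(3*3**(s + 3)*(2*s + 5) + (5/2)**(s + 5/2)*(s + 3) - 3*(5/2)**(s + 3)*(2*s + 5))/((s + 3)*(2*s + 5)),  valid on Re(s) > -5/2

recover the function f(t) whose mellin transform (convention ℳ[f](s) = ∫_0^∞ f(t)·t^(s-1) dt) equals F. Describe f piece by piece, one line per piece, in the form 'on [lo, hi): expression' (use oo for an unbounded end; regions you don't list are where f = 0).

on [0, 5/2): t**(5/2)
on [5/2, 3): 6*t**3

breakpoints 5/2: one integral from each of the 2 segments
segment 0 to 5/2 holds t**(5/2); add its integral
segment 5/2 to 3 holds 6*t**3; add its integral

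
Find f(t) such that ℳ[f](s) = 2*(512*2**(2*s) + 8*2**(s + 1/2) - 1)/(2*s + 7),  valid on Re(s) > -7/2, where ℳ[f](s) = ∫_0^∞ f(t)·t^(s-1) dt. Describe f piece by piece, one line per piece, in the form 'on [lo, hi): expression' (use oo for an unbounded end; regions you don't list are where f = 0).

breakpoints 1, 2: one integral from each of the 3 segments
for t in [0, 1): the term is ∫ 4*t**(7/2)·t^(s-1)
∫ over [1, 2) of 5*t**(7/2)·t^(s-1) joins the sum
the [2, 4) slice contributes ∫ 4*t**(7/2)·t^(s-1) dt

on [0, 1): 4*t**(7/2)
on [1, 2): 5*t**(7/2)
on [2, 4): 4*t**(7/2)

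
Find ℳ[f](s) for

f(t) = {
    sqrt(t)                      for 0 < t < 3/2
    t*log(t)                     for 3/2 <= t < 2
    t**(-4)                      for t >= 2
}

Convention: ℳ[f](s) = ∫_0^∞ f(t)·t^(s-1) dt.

(-32*2**(2*s)*(s - 4)*(2*s + 1) + 3**s*s*(s - 4)*(2*s + 1)*(-24*log(3) + 24*log(2)) + 3**s*(s - 4)*(2*s + 1)*(-24*log(3) + 24*log(2)) + 24*3**s*(s - 4)*(2*s + 1) + 16*3**s*sqrt(6)*(s - 4)*(s**2 + 2*s + 1) + 32*4**s*s*(s - 4)*(2*s + 1)*log(2) + 32*4**s*(s - 4)*(2*s + 1)*log(2) - 4**s*(2*s + 1)*(s**2 + 2*s + 1))/(16*2**s*(s - 4)*(2*s + 1)*(s**2 + 2*s + 1))
  -1/2 < Re(s) < 4

breakpoints 3/2, 2: one integral from each of the 3 segments
between 0 and 3/2 the integrand is sqrt(t)·t^(s-1)
on [3/2, 2): add ∫ t*log(t)·t^(s-1) dt
segment [2, ∞) carries t**(-4); integrate it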